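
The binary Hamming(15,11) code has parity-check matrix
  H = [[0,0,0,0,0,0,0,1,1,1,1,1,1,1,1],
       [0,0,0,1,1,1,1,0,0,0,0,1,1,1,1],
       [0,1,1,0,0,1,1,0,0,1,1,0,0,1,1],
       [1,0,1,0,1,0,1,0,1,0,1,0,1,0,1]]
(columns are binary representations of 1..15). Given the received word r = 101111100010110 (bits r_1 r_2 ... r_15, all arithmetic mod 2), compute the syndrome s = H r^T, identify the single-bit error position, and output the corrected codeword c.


s = (1, 0, 1, 0)^T, error position = 10, corrected codeword c = 101111100110110

Compute s = H r^T mod 2 one row at a time:
  s_1 = 0 + 0 + 0 + 1 + 0 + 1 + 1 + 0 = 3 ≡ 1 (mod 2).
  s_2 = 1 + 1 + 1 + 1 + 0 + 1 + 1 + 0 = 6 ≡ 0 (mod 2).
  s_3 = 0 + 1 + 1 + 1 + 0 + 1 + 1 + 0 = 5 ≡ 1 (mod 2).
  s_4 = 1 + 1 + 1 + 1 + 0 + 1 + 1 + 0 = 6 ≡ 0 (mod 2).
s = (1, 0, 1, 0)^T — this equals column 10 of H (binary 1010), so error is at position 10.
Correct: flip bit 10 of r = 101111100010110 to get c = 101111100110110.


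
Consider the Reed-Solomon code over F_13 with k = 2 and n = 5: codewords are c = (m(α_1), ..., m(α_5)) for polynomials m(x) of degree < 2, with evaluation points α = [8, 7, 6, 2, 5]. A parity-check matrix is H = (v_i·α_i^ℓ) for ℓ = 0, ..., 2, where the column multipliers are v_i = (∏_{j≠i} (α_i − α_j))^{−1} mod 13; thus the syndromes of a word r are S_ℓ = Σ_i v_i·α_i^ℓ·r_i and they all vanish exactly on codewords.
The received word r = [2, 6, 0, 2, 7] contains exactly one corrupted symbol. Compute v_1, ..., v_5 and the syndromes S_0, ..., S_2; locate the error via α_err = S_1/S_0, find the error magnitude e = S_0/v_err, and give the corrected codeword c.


S = (12, 5, 1), error at position 1, error magnitude e = 3, c = [12, 6, 0, 2, 7].

Step 1: column multipliers v_i = (∏_{j≠i}(α_i − α_j))^{−1} mod 13.
  i = 1 (α = 8): (8−7)(8−6)(8−2)(8−5) = 1·2·6·3 = 36 ≡ 10, so v_1 = 10^{−1} = 4 (mod 13).
  i = 2 (α = 7): (7−8)(7−6)(7−2)(7−5) = (−1)·1·5·2 = −10 ≡ 3, so v_2 = 3^{−1} = 9 (mod 13).
  i = 3 (α = 6): (6−8)(6−7)(6−2)(6−5) = (−2)·(−1)·4·1 = 8 ≡ 8, so v_3 = 8^{−1} = 5 (mod 13).
  i = 4 (α = 2): (2−8)(2−7)(2−6)(2−5) = (−6)·(−5)·(−4)·(−3) = 360 ≡ 9, so v_4 = 9^{−1} = 3 (mod 13).
  i = 5 (α = 5): (5−8)(5−7)(5−6)(5−2) = (−3)·(−2)·(−1)·3 = −18 ≡ 8, so v_5 = 8^{−1} = 5 (mod 13).
  v = [4, 9, 5, 3, 5].
Step 2: syndromes of r = [2, 6, 0, 2, 7] (all sums mod 13).
  S_0 = Σ v_i r_i = 4·2 + 9·6 + 5·0 + 3·2 + 5·7 = 103 ≡ 12.
  S_1 = Σ v_i α_i r_i = 4·8·2 + 9·7·6 + 5·6·0 + 3·2·2 + 5·5·7 = 629 ≡ 5.
  α_i^2 mod 13 = [12, 10, 10, 4, 12].
  S_2 = Σ v_i α_i^2 r_i = 4·12·2 + 9·10·6 + 5·10·0 + 3·4·2 + 5·12·7 = 1080 ≡ 1.
  S = (12, 5, 1) ≠ 0, so r is not a codeword (an error is present).
Step 3: locate the error. For a single error e at position i, S_ℓ = v_i·e·α_i^ℓ, so α_err = S_1/S_0.
  S_0^{−1} = 12^{−1} = 12 (mod 13), so α_err = 5·12 = 60 ≡ 8 = α_1. Error position i = 1.
  Consistency check: S_2/S_1 = 1·8 = 8 ≡ 8 = α_err ✓ (single-error assumption holds).
Step 4: error magnitude e = S_0/v_1 = S_0·∏_{j≠1}(α_1 − α_j) = 12·10 = 120 ≡ 3 (mod 13).
Step 5: correct position 1: c_1 = r_1 − e = 2 − 3 ≡ 12 (mod 13). Hence c = [12, 6, 0, 2, 7].
  Check: interpolating c through the α_i gives m(x) = 3 + 6·x (degree < 2) with m(α_i) = c_i for every i, so c is indeed a codeword.


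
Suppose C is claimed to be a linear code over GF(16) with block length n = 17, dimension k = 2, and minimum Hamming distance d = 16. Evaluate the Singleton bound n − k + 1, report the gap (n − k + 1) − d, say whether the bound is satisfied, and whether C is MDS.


Singleton RHS = n − k + 1 = 16, slack = 0, bound satisfied, MDS.

Singleton bound: d ≤ n − k + 1.
Here n = 17, k = 2, so n − k + 1 = 16.
Given d = 16, check d ≤ 16: YES.
Slack = (n − k + 1) − d = 0.
The code is MDS (slack = 0).
Description: the claimed parameters are [17, 2, 16]_16; such a code would be MDS (meets Singleton bound).


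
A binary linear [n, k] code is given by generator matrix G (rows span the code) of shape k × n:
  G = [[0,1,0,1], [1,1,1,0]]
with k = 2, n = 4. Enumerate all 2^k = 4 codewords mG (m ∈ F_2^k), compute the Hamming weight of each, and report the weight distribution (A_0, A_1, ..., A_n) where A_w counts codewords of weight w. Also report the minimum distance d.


Weight distribution: A_0 = 1, A_2 = 1, A_3 = 2. Minimum distance d = 2.

Enumerate all 2^2 = 4 messages m ∈ F_2^2.
For each, compute codeword c = mG in F_2^4, then tally its weight.
  m = 00 → c = 0000, weight = 0.
  m = 10 → c = 0101, weight = 2.
  m = 01 → c = 1110, weight = 3.
  m = 11 → c = 1011, weight = 3.
Tally weights:
  weight 0: 1 codewords.
  weight 2: 1 codewords.
  weight 3: 2 codewords.
Minimum distance d = smallest w > 0 with A_w > 0 = 2.
Sanity: Σ A_w = 4 = 2^2 = 4 ✓.


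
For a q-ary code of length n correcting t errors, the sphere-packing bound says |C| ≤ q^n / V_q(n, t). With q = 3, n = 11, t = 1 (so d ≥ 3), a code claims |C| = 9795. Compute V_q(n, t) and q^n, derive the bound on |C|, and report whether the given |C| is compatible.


V_q(n, t) = 23, q^n = 177147, Hamming bound = 7702, |C| = 9795 > bound (violated).

Step 1: Compute V_q(n, t) = Σ_{j=0}^1 C(n, j) (q−1)^j.
  j = 0: C(11,0)·(2)^0 = 1·1 = 1.
  j = 1: C(11,1)·(2)^1 = 11·2 = 22.
  V_q(n, t) = 1 + 22 = 23.
Step 2: q^n = 3^11 = 177147.
Step 3: Hamming bound ⌊q^n / V_q(n,t)⌋ = ⌊177147/23⌋ = 7702.
Step 4: Compare |C| = 9795 to 7702: violated.
The claimed |C| lies above the Hamming bound, so no 3-ary code of length 11 with d ≥ 3 can have 9795 codewords.


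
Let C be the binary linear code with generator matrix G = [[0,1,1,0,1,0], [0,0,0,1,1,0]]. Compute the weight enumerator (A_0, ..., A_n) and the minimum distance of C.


Weight distribution: A_0 = 1, A_2 = 1, A_3 = 2. Minimum distance d = 2.

Enumerate all 2^2 = 4 messages m ∈ F_2^2.
For each, compute codeword c = mG in F_2^6, then tally its weight.
  m = 00 → c = 000000, weight = 0.
  m = 10 → c = 011010, weight = 3.
  m = 01 → c = 000110, weight = 2.
  m = 11 → c = 011100, weight = 3.
Tally weights:
  weight 0: 1 codewords.
  weight 2: 1 codewords.
  weight 3: 2 codewords.
Minimum distance d = smallest w > 0 with A_w > 0 = 2.
Sanity: Σ A_w = 4 = 2^2 = 4 ✓.


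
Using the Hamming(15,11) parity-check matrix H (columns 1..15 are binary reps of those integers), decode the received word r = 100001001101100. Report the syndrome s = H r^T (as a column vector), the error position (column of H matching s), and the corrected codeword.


s = (0, 1, 0, 1)^T, error position = 5, corrected codeword c = 100011001101100

Compute s = H r^T mod 2 one row at a time:
  s_1 = 0 + 1 + 1 + 0 + 1 + 1 + 0 + 0 = 4 ≡ 0 (mod 2).
  s_2 = 0 + 0 + 1 + 0 + 1 + 1 + 0 + 0 = 3 ≡ 1 (mod 2).
  s_3 = 0 + 0 + 1 + 0 + 1 + 0 + 0 + 0 = 2 ≡ 0 (mod 2).
  s_4 = 1 + 0 + 0 + 0 + 1 + 0 + 1 + 0 = 3 ≡ 1 (mod 2).
s = (0, 1, 0, 1)^T — this equals column 5 of H (binary 0101), so error is at position 5.
Correct: flip bit 5 of r = 100001001101100 to get c = 100011001101100.


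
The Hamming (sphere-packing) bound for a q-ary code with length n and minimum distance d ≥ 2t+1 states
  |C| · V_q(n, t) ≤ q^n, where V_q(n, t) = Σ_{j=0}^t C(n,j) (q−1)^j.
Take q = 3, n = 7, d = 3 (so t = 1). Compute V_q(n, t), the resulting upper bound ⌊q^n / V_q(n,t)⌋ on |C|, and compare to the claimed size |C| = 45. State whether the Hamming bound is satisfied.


V_q(n, t) = 15, q^n = 2187, Hamming bound = 145, |C| = 45 ≤ bound (satisfied).

Step 1: Compute V_q(n, t) = Σ_{j=0}^1 C(n, j) (q−1)^j.
  j = 0: C(7,0)·(2)^0 = 1·1 = 1.
  j = 1: C(7,1)·(2)^1 = 7·2 = 14.
  V_q(n, t) = 1 + 14 = 15.
Step 2: q^n = 3^7 = 2187.
Step 3: Hamming bound ⌊q^n / V_q(n,t)⌋ = ⌊2187/15⌋ = 145.
Step 4: Compare |C| = 45 to 145: satisfied.
The claimed |C| lies below the Hamming bound.


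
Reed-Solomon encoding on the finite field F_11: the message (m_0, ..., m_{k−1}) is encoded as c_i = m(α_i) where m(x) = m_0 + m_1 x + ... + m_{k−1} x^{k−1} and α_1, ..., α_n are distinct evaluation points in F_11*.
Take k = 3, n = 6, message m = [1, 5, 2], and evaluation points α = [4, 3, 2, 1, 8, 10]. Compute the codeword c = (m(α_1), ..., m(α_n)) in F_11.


c = [9, 1, 8, 8, 4, 9]

Message polynomial: m(x) = 1 + 5·x + 2·x^2 (mod 11).
For each evaluation point α_i, compute m(α_i) mod 11:
  α_1 = 4: Horner steps 2 → 2 → 9, so m(4) = 9.
  α_2 = 3: Horner steps 2 → 0 → 1, so m(3) = 1.
  α_3 = 2: Horner steps 2 → 9 → 8, so m(2) = 8.
  α_4 = 1: Horner steps 2 → 7 → 8, so m(1) = 8.
  α_5 = 8: Horner steps 2 → 10 → 4, so m(8) = 4.
  α_6 = 10: Horner steps 2 → 3 → 9, so m(10) = 9.
Codeword c = [9, 1, 8, 8, 4, 9] ∈ F_11^6.


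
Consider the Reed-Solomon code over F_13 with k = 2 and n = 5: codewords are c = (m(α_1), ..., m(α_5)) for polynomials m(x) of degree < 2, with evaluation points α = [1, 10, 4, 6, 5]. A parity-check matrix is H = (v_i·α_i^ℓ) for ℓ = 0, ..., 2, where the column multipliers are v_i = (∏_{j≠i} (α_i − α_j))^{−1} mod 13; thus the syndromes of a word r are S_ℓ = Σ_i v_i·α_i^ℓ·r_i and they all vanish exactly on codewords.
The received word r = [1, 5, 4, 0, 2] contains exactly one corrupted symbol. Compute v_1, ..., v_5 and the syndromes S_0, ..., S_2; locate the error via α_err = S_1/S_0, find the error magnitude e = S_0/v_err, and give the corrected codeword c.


S = (8, 8, 8), error at position 1, error magnitude e = 4, c = [10, 5, 4, 0, 2].

Step 1: column multipliers v_i = (∏_{j≠i}(α_i − α_j))^{−1} mod 13.
  i = 1 (α = 1): (1−10)(1−4)(1−6)(1−5) = (−9)·(−3)·(−5)·(−4) = 540 ≡ 7, so v_1 = 7^{−1} = 2 (mod 13).
  i = 2 (α = 10): (10−1)(10−4)(10−6)(10−5) = 9·6·4·5 = 1080 ≡ 1, so v_2 = 1^{−1} = 1 (mod 13).
  i = 3 (α = 4): (4−1)(4−10)(4−6)(4−5) = 3·(−6)·(−2)·(−1) = −36 ≡ 3, so v_3 = 3^{−1} = 9 (mod 13).
  i = 4 (α = 6): (6−1)(6−10)(6−4)(6−5) = 5·(−4)·2·1 = −40 ≡ 12, so v_4 = 12^{−1} = 12 (mod 13).
  i = 5 (α = 5): (5−1)(5−10)(5−4)(5−6) = 4·(−5)·1·(−1) = 20 ≡ 7, so v_5 = 7^{−1} = 2 (mod 13).
  v = [2, 1, 9, 12, 2].
Step 2: syndromes of r = [1, 5, 4, 0, 2] (all sums mod 13).
  S_0 = Σ v_i r_i = 2·1 + 1·5 + 9·4 + 12·0 + 2·2 = 47 ≡ 8.
  S_1 = Σ v_i α_i r_i = 2·1·1 + 1·10·5 + 9·4·4 + 12·6·0 + 2·5·2 = 216 ≡ 8.
  α_i^2 mod 13 = [1, 9, 3, 10, 12].
  S_2 = Σ v_i α_i^2 r_i = 2·1·1 + 1·9·5 + 9·3·4 + 12·10·0 + 2·12·2 = 203 ≡ 8.
  S = (8, 8, 8) ≠ 0, so r is not a codeword (an error is present).
Step 3: locate the error. For a single error e at position i, S_ℓ = v_i·e·α_i^ℓ, so α_err = S_1/S_0.
  S_0^{−1} = 8^{−1} = 5 (mod 13), so α_err = 8·5 = 40 ≡ 1 = α_1. Error position i = 1.
  Consistency check: S_2/S_1 = 8·5 = 40 ≡ 1 = α_err ✓ (single-error assumption holds).
Step 4: error magnitude e = S_0/v_1 = S_0·∏_{j≠1}(α_1 − α_j) = 8·7 = 56 ≡ 4 (mod 13).
Step 5: correct position 1: c_1 = r_1 − e = 1 − 4 ≡ 10 (mod 13). Hence c = [10, 5, 4, 0, 2].
  Check: interpolating c through the α_i gives m(x) = 12 + 11·x (degree < 2) with m(α_i) = c_i for every i, so c is indeed a codeword.


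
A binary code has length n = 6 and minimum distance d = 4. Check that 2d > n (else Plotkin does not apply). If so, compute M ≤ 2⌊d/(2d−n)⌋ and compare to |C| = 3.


Plotkin bound M ≤ 4; given |C| = 3 ≤ bound (satisfied).

Check applicability: 2d = 8, n = 6.
2d − n = 2 > 0, so Plotkin applies.
Compute d/(2d−n) = 4/2 ≈ 2.0000.
⌊d/(2d−n)⌋ = 2.
Plotkin bound: M ≤ 2·2 = 4.
Given |C| = 3, check: satisfied.
This |C| is below the Plotkin bound.


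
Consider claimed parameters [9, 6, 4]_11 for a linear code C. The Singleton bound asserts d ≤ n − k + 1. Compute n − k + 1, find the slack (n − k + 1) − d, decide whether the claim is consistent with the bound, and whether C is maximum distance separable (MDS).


Singleton RHS = n − k + 1 = 4, slack = 0, bound satisfied, MDS.

Singleton bound: d ≤ n − k + 1.
Here n = 9, k = 6, so n − k + 1 = 4.
Given d = 4, check d ≤ 4: YES.
Slack = (n − k + 1) − d = 0.
The code is MDS (slack = 0).
Description: the claimed parameters are [9, 6, 4]_11; such a code would be MDS (meets Singleton bound).


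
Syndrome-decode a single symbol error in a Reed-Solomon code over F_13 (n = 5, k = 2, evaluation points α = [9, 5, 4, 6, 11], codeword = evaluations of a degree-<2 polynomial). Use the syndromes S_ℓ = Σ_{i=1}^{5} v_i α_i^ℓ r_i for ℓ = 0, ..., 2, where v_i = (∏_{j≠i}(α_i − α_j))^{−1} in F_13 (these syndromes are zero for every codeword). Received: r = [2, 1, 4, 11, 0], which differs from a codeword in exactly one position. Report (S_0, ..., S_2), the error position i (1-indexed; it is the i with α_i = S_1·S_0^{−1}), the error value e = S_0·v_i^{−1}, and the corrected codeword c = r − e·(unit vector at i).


S = (1, 11, 4), error at position 5, error magnitude e = 4, c = [2, 1, 4, 11, 9].

Step 1: column multipliers v_i = (∏_{j≠i}(α_i − α_j))^{−1} mod 13.
  i = 1 (α = 9): (9−5)(9−4)(9−6)(9−11) = 4·5·3·(−2) = −120 ≡ 10, so v_1 = 10^{−1} = 4 (mod 13).
  i = 2 (α = 5): (5−9)(5−4)(5−6)(5−11) = (−4)·1·(−1)·(−6) = −24 ≡ 2, so v_2 = 2^{−1} = 7 (mod 13).
  i = 3 (α = 4): (4−9)(4−5)(4−6)(4−11) = (−5)·(−1)·(−2)·(−7) = 70 ≡ 5, so v_3 = 5^{−1} = 8 (mod 13).
  i = 4 (α = 6): (6−9)(6−5)(6−4)(6−11) = (−3)·1·2·(−5) = 30 ≡ 4, so v_4 = 4^{−1} = 10 (mod 13).
  i = 5 (α = 11): (11−9)(11−5)(11−4)(11−6) = 2·6·7·5 = 420 ≡ 4, so v_5 = 4^{−1} = 10 (mod 13).
  v = [4, 7, 8, 10, 10].
Step 2: syndromes of r = [2, 1, 4, 11, 0] (all sums mod 13).
  S_0 = Σ v_i r_i = 4·2 + 7·1 + 8·4 + 10·11 + 10·0 = 157 ≡ 1.
  S_1 = Σ v_i α_i r_i = 4·9·2 + 7·5·1 + 8·4·4 + 10·6·11 + 10·11·0 = 895 ≡ 11.
  α_i^2 mod 13 = [3, 12, 3, 10, 4].
  S_2 = Σ v_i α_i^2 r_i = 4·3·2 + 7·12·1 + 8·3·4 + 10·10·11 + 10·4·0 = 1304 ≡ 4.
  S = (1, 11, 4) ≠ 0, so r is not a codeword (an error is present).
Step 3: locate the error. For a single error e at position i, S_ℓ = v_i·e·α_i^ℓ, so α_err = S_1/S_0.
  S_0^{−1} = 1^{−1} = 1 (mod 13), so α_err = 11·1 = 11 ≡ 11 = α_5. Error position i = 5.
  Consistency check: S_2/S_1 = 4·6 = 24 ≡ 11 = α_err ✓ (single-error assumption holds).
Step 4: error magnitude e = S_0/v_5 = S_0·∏_{j≠5}(α_5 − α_j) = 1·4 = 4 ≡ 4 (mod 13).
Step 5: correct position 5: c_5 = r_5 − e = 0 − 4 ≡ 9 (mod 13). Hence c = [2, 1, 4, 11, 9].
  Check: interpolating c through the α_i gives m(x) = 3 + 10·x (degree < 2) with m(α_i) = c_i for every i, so c is indeed a codeword.


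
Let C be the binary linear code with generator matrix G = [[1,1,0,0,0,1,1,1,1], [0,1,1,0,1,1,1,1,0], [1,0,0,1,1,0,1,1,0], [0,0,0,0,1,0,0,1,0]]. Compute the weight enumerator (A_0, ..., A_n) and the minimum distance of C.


Weight distribution: A_0 = 1, A_2 = 1, A_3 = 1, A_4 = 3, A_5 = 6, A_6 = 3, A_7 = 1. Minimum distance d = 2.

Enumerate all 2^4 = 16 messages m ∈ F_2^4.
For each, compute codeword c = mG in F_2^9, then tally its weight.
  m = 0000 → c = 000000000, weight = 0.
  m = 1000 → c = 110001111, weight = 6.
  m = 0100 → c = 011011110, weight = 6.
  m = 1100 → c = 101010001, weight = 4.
  m = 0010 → c = 100110110, weight = 5.
  m = 1010 → c = 010111001, weight = 5.
  m = 0110 → c = 111101000, weight = 5.
  m = 1110 → c = 001100111, weight = 5.
  m = 0001 → c = 000010010, weight = 2.
  m = 1001 → c = 110011101, weight = 6.
  m = 0101 → c = 011001100, weight = 4.
  m = 1101 → c = 101000011, weight = 4.
  m = 0011 → c = 100100100, weight = 3.
  m = 1011 → c = 010101011, weight = 5.
  m = 0111 → c = 111111010, weight = 7.
  m = 1111 → c = 001110101, weight = 5.
Tally weights:
  weight 0: 1 codewords.
  weight 2: 1 codewords.
  weight 3: 1 codewords.
  weight 4: 3 codewords.
  weight 5: 6 codewords.
  weight 6: 3 codewords.
  weight 7: 1 codewords.
Minimum distance d = smallest w > 0 with A_w > 0 = 2.
Sanity: Σ A_w = 16 = 2^4 = 16 ✓.


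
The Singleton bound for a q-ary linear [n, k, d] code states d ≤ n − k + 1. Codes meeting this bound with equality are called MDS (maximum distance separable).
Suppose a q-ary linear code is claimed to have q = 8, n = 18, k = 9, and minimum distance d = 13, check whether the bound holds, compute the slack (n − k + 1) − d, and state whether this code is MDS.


Singleton RHS = n − k + 1 = 10, slack = -3, bound violated (no such code; not MDS).

Singleton bound: d ≤ n − k + 1.
Here n = 18, k = 9, so n − k + 1 = 10.
Given d = 13, check d ≤ 10: NO.
Slack = (n − k + 1) − d = -3.
The slack is negative: d = 13 exceeds n − k + 1 = 10 by 3, so the Singleton bound is violated and no linear [18, 9, 13]_8 code can exist. In particular it is not MDS (MDS requires d = n − k + 1 exactly).
Description: the claimed parameters are [18, 9, 13]_8; such a code would be impossible (violates the Singleton bound).


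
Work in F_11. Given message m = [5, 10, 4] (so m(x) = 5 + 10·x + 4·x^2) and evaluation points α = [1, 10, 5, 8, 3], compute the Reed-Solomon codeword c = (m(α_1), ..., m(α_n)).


c = [8, 10, 1, 0, 5]

Message polynomial: m(x) = 5 + 10·x + 4·x^2 (mod 11).
For each evaluation point α_i, compute m(α_i) mod 11:
  α_1 = 1: Horner steps 4 → 3 → 8, so m(1) = 8.
  α_2 = 10: Horner steps 4 → 6 → 10, so m(10) = 10.
  α_3 = 5: Horner steps 4 → 8 → 1, so m(5) = 1.
  α_4 = 8: Horner steps 4 → 9 → 0, so m(8) = 0.
  α_5 = 3: Horner steps 4 → 0 → 5, so m(3) = 5.
Codeword c = [8, 10, 1, 0, 5] ∈ F_11^5.


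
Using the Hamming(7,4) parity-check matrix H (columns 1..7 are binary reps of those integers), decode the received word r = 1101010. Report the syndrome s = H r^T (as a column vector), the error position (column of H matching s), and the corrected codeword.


s = (0, 0, 1)^T, error position = 1, corrected codeword c = 0101010

Compute s = H r^T mod 2 one row at a time:
  s_1 = 1 + 0 + 1 + 0 = 2 ≡ 0 (mod 2).
  s_2 = 1 + 0 + 1 + 0 = 2 ≡ 0 (mod 2).
  s_3 = 1 + 0 + 0 + 0 = 1 ≡ 1 (mod 2).
s = (0, 0, 1)^T — this equals column 1 of H (binary 001), so error is at position 1.
Correct: flip bit 1 of r = 1101010 to get c = 0101010.


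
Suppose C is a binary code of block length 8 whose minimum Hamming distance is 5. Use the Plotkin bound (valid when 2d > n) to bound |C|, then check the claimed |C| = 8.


Plotkin bound M ≤ 4; given |C| = 8 > bound (violated).

Check applicability: 2d = 10, n = 8.
2d − n = 2 > 0, so Plotkin applies.
Compute d/(2d−n) = 5/2 ≈ 2.5000.
⌊d/(2d−n)⌋ = 2.
Plotkin bound: M ≤ 2·2 = 4.
Given |C| = 8, check: VIOLATED.
This |C| is above the Plotkin bound, so no binary code with n = 8, d = 5 and 8 codewords exists.


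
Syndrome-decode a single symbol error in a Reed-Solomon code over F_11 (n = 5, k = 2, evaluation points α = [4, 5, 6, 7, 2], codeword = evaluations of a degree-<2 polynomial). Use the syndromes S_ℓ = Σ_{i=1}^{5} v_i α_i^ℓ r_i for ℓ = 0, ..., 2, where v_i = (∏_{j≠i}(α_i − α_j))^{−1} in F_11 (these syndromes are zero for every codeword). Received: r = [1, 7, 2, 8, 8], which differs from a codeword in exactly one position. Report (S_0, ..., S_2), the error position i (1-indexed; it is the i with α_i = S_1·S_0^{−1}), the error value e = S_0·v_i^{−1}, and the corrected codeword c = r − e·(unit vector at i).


S = (3, 6, 1), error at position 5, error magnitude e = 8, c = [1, 7, 2, 8, 0].

Step 1: column multipliers v_i = (∏_{j≠i}(α_i − α_j))^{−1} mod 11.
  i = 1 (α = 4): (4−5)(4−6)(4−7)(4−2) = (−1)·(−2)·(−3)·2 = −12 ≡ 10, so v_1 = 10^{−1} = 10 (mod 11).
  i = 2 (α = 5): (5−4)(5−6)(5−7)(5−2) = 1·(−1)·(−2)·3 = 6 ≡ 6, so v_2 = 6^{−1} = 2 (mod 11).
  i = 3 (α = 6): (6−4)(6−5)(6−7)(6−2) = 2·1·(−1)·4 = −8 ≡ 3, so v_3 = 3^{−1} = 4 (mod 11).
  i = 4 (α = 7): (7−4)(7−5)(7−6)(7−2) = 3·2·1·5 = 30 ≡ 8, so v_4 = 8^{−1} = 7 (mod 11).
  i = 5 (α = 2): (2−4)(2−5)(2−6)(2−7) = (−2)·(−3)·(−4)·(−5) = 120 ≡ 10, so v_5 = 10^{−1} = 10 (mod 11).
  v = [10, 2, 4, 7, 10].
Step 2: syndromes of r = [1, 7, 2, 8, 8] (all sums mod 11).
  S_0 = Σ v_i r_i = 10·1 + 2·7 + 4·2 + 7·8 + 10·8 = 168 ≡ 3.
  S_1 = Σ v_i α_i r_i = 10·4·1 + 2·5·7 + 4·6·2 + 7·7·8 + 10·2·8 = 710 ≡ 6.
  α_i^2 mod 11 = [5, 3, 3, 5, 4].
  S_2 = Σ v_i α_i^2 r_i = 10·5·1 + 2·3·7 + 4·3·2 + 7·5·8 + 10·4·8 = 716 ≡ 1.
  S = (3, 6, 1) ≠ 0, so r is not a codeword (an error is present).
Step 3: locate the error. For a single error e at position i, S_ℓ = v_i·e·α_i^ℓ, so α_err = S_1/S_0.
  S_0^{−1} = 3^{−1} = 4 (mod 11), so α_err = 6·4 = 24 ≡ 2 = α_5. Error position i = 5.
  Consistency check: S_2/S_1 = 1·2 = 2 ≡ 2 = α_err ✓ (single-error assumption holds).
Step 4: error magnitude e = S_0/v_5 = S_0·∏_{j≠5}(α_5 − α_j) = 3·10 = 30 ≡ 8 (mod 11).
Step 5: correct position 5: c_5 = r_5 − e = 8 − 8 ≡ 0 (mod 11). Hence c = [1, 7, 2, 8, 0].
  Check: interpolating c through the α_i gives m(x) = 10 + 6·x (degree < 2) with m(α_i) = c_i for every i, so c is indeed a codeword.


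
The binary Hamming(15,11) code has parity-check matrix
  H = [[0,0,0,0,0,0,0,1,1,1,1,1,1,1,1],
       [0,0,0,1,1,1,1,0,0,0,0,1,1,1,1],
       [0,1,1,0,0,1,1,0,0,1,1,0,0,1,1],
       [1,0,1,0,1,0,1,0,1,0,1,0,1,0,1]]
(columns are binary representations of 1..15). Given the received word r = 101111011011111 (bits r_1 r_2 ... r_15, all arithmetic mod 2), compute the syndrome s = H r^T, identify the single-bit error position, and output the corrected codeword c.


s = (1, 1, 1, 1)^T, error position = 15, corrected codeword c = 101111011011110

Compute s = H r^T mod 2 one row at a time:
  s_1 = 1 + 1 + 0 + 1 + 1 + 1 + 1 + 1 = 7 ≡ 1 (mod 2).
  s_2 = 1 + 1 + 1 + 0 + 1 + 1 + 1 + 1 = 7 ≡ 1 (mod 2).
  s_3 = 0 + 1 + 1 + 0 + 0 + 1 + 1 + 1 = 5 ≡ 1 (mod 2).
  s_4 = 1 + 1 + 1 + 0 + 1 + 1 + 1 + 1 = 7 ≡ 1 (mod 2).
s = (1, 1, 1, 1)^T — this equals column 15 of H (binary 1111), so error is at position 15.
Correct: flip bit 15 of r = 101111011011111 to get c = 101111011011110.


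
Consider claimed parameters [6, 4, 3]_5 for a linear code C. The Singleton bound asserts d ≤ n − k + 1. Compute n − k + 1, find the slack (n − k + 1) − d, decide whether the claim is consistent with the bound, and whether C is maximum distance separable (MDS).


Singleton RHS = n − k + 1 = 3, slack = 0, bound satisfied, MDS.

Singleton bound: d ≤ n − k + 1.
Here n = 6, k = 4, so n − k + 1 = 3.
Given d = 3, check d ≤ 3: YES.
Slack = (n − k + 1) − d = 0.
The code is MDS (slack = 0).
Description: the claimed parameters are [6, 4, 3]_5; such a code would be MDS (meets Singleton bound).


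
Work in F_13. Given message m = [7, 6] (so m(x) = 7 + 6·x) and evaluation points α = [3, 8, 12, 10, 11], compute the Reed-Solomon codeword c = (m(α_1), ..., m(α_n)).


c = [12, 3, 1, 2, 8]

Message polynomial: m(x) = 7 + 6·x (mod 13).
For each evaluation point α_i, compute m(α_i) mod 13:
  α_1 = 3: Horner steps 6 → 12, so m(3) = 12.
  α_2 = 8: Horner steps 6 → 3, so m(8) = 3.
  α_3 = 12: Horner steps 6 → 1, so m(12) = 1.
  α_4 = 10: Horner steps 6 → 2, so m(10) = 2.
  α_5 = 11: Horner steps 6 → 8, so m(11) = 8.
Codeword c = [12, 3, 1, 2, 8] ∈ F_13^5.


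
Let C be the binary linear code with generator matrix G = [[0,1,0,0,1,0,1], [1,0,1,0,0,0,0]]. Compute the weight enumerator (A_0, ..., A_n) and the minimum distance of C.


Weight distribution: A_0 = 1, A_2 = 1, A_3 = 1, A_5 = 1. Minimum distance d = 2.

Enumerate all 2^2 = 4 messages m ∈ F_2^2.
For each, compute codeword c = mG in F_2^7, then tally its weight.
  m = 00 → c = 0000000, weight = 0.
  m = 10 → c = 0100101, weight = 3.
  m = 01 → c = 1010000, weight = 2.
  m = 11 → c = 1110101, weight = 5.
Tally weights:
  weight 0: 1 codewords.
  weight 2: 1 codewords.
  weight 3: 1 codewords.
  weight 5: 1 codewords.
Minimum distance d = smallest w > 0 with A_w > 0 = 2.
Sanity: Σ A_w = 4 = 2^2 = 4 ✓.


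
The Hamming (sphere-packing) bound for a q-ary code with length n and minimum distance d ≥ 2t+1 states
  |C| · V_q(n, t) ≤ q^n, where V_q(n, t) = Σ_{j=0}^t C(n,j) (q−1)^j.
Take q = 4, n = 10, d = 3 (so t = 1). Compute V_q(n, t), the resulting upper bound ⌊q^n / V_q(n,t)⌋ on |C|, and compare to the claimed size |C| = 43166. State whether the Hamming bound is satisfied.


V_q(n, t) = 31, q^n = 1048576, Hamming bound = 33825, |C| = 43166 > bound (violated).

Step 1: Compute V_q(n, t) = Σ_{j=0}^1 C(n, j) (q−1)^j.
  j = 0: C(10,0)·(3)^0 = 1·1 = 1.
  j = 1: C(10,1)·(3)^1 = 10·3 = 30.
  V_q(n, t) = 1 + 30 = 31.
Step 2: q^n = 4^10 = 1048576.
Step 3: Hamming bound ⌊q^n / V_q(n,t)⌋ = ⌊1048576/31⌋ = 33825.
Step 4: Compare |C| = 43166 to 33825: violated.
The claimed |C| lies above the Hamming bound, so no 4-ary code of length 10 with d ≥ 3 can have 43166 codewords.


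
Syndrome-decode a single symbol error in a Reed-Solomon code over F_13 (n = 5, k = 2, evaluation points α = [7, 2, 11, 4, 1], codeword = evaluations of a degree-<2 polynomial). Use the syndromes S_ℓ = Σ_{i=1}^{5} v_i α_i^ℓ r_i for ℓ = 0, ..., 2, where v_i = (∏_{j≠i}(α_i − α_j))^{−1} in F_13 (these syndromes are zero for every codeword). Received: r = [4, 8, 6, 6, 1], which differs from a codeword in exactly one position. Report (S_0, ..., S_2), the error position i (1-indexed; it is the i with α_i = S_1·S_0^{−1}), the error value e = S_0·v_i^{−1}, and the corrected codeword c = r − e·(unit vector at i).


S = (4, 3, 12), error at position 4, error magnitude e = 10, c = [4, 8, 6, 9, 1].

Step 1: column multipliers v_i = (∏_{j≠i}(α_i − α_j))^{−1} mod 13.
  i = 1 (α = 7): (7−2)(7−11)(7−4)(7−1) = 5·(−4)·3·6 = −360 ≡ 4, so v_1 = 4^{−1} = 10 (mod 13).
  i = 2 (α = 2): (2−7)(2−11)(2−4)(2−1) = (−5)·(−9)·(−2)·1 = −90 ≡ 1, so v_2 = 1^{−1} = 1 (mod 13).
  i = 3 (α = 11): (11−7)(11−2)(11−4)(11−1) = 4·9·7·10 = 2520 ≡ 11, so v_3 = 11^{−1} = 6 (mod 13).
  i = 4 (α = 4): (4−7)(4−2)(4−11)(4−1) = (−3)·2·(−7)·3 = 126 ≡ 9, so v_4 = 9^{−1} = 3 (mod 13).
  i = 5 (α = 1): (1−7)(1−2)(1−11)(1−4) = (−6)·(−1)·(−10)·(−3) = 180 ≡ 11, so v_5 = 11^{−1} = 6 (mod 13).
  v = [10, 1, 6, 3, 6].
Step 2: syndromes of r = [4, 8, 6, 6, 1] (all sums mod 13).
  S_0 = Σ v_i r_i = 10·4 + 1·8 + 6·6 + 3·6 + 6·1 = 108 ≡ 4.
  S_1 = Σ v_i α_i r_i = 10·7·4 + 1·2·8 + 6·11·6 + 3·4·6 + 6·1·1 = 770 ≡ 3.
  α_i^2 mod 13 = [10, 4, 4, 3, 1].
  S_2 = Σ v_i α_i^2 r_i = 10·10·4 + 1·4·8 + 6·4·6 + 3·3·6 + 6·1·1 = 636 ≡ 12.
  S = (4, 3, 12) ≠ 0, so r is not a codeword (an error is present).
Step 3: locate the error. For a single error e at position i, S_ℓ = v_i·e·α_i^ℓ, so α_err = S_1/S_0.
  S_0^{−1} = 4^{−1} = 10 (mod 13), so α_err = 3·10 = 30 ≡ 4 = α_4. Error position i = 4.
  Consistency check: S_2/S_1 = 12·9 = 108 ≡ 4 = α_err ✓ (single-error assumption holds).
Step 4: error magnitude e = S_0/v_4 = S_0·∏_{j≠4}(α_4 − α_j) = 4·9 = 36 ≡ 10 (mod 13).
Step 5: correct position 4: c_4 = r_4 − e = 6 − 10 ≡ 9 (mod 13). Hence c = [4, 8, 6, 9, 1].
  Check: interpolating c through the α_i gives m(x) = 7 + 7·x (degree < 2) with m(α_i) = c_i for every i, so c is indeed a codeword.


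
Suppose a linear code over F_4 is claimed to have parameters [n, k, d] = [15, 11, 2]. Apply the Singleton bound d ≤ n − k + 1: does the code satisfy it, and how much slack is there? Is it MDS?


Singleton RHS = n − k + 1 = 5, slack = 3, bound satisfied, not MDS.

Singleton bound: d ≤ n − k + 1.
Here n = 15, k = 11, so n − k + 1 = 5.
Given d = 2, check d ≤ 5: YES.
Slack = (n − k + 1) − d = 3.
The code is NOT MDS (slack = 3 > 0).
Description: the claimed parameters are [15, 11, 2]_4; such a code would be non-MDS.


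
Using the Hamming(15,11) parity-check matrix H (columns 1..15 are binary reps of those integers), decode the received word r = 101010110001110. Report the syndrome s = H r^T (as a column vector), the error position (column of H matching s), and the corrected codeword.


s = (0, 1, 1, 1)^T, error position = 7, corrected codeword c = 101010010001110

Compute s = H r^T mod 2 one row at a time:
  s_1 = 1 + 0 + 0 + 0 + 1 + 1 + 1 + 0 = 4 ≡ 0 (mod 2).
  s_2 = 0 + 1 + 0 + 1 + 1 + 1 + 1 + 0 = 5 ≡ 1 (mod 2).
  s_3 = 0 + 1 + 0 + 1 + 0 + 0 + 1 + 0 = 3 ≡ 1 (mod 2).
  s_4 = 1 + 1 + 1 + 1 + 0 + 0 + 1 + 0 = 5 ≡ 1 (mod 2).
s = (0, 1, 1, 1)^T — this equals column 7 of H (binary 0111), so error is at position 7.
Correct: flip bit 7 of r = 101010110001110 to get c = 101010010001110.


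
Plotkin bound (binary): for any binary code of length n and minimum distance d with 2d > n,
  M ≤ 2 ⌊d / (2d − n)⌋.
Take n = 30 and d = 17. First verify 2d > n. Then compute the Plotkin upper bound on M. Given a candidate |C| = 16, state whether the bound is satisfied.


Plotkin bound M ≤ 8; given |C| = 16 > bound (violated).

Check applicability: 2d = 34, n = 30.
2d − n = 4 > 0, so Plotkin applies.
Compute d/(2d−n) = 17/4 ≈ 4.2500.
⌊d/(2d−n)⌋ = 4.
Plotkin bound: M ≤ 2·4 = 8.
Given |C| = 16, check: VIOLATED.
This |C| is above the Plotkin bound, so no binary code with n = 30, d = 17 and 16 codewords exists.


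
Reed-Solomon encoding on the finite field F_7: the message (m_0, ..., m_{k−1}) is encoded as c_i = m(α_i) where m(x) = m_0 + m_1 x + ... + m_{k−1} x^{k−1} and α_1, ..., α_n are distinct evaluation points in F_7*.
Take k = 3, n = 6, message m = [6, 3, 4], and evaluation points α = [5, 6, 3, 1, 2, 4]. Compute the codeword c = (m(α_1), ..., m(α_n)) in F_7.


c = [2, 0, 2, 6, 0, 5]

Message polynomial: m(x) = 6 + 3·x + 4·x^2 (mod 7).
For each evaluation point α_i, compute m(α_i) mod 7:
  α_1 = 5: Horner steps 4 → 2 → 2, so m(5) = 2.
  α_2 = 6: Horner steps 4 → 6 → 0, so m(6) = 0.
  α_3 = 3: Horner steps 4 → 1 → 2, so m(3) = 2.
  α_4 = 1: Horner steps 4 → 0 → 6, so m(1) = 6.
  α_5 = 2: Horner steps 4 → 4 → 0, so m(2) = 0.
  α_6 = 4: Horner steps 4 → 5 → 5, so m(4) = 5.
Codeword c = [2, 0, 2, 6, 0, 5] ∈ F_7^6.


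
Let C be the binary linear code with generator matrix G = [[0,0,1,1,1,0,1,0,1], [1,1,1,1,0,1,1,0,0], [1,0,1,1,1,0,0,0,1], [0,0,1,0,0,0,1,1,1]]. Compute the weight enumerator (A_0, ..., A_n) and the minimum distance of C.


Weight distribution: A_0 = 1, A_2 = 1, A_3 = 1, A_4 = 3, A_5 = 6, A_6 = 3, A_7 = 1. Minimum distance d = 2.

Enumerate all 2^4 = 16 messages m ∈ F_2^4.
For each, compute codeword c = mG in F_2^9, then tally its weight.
  m = 0000 → c = 000000000, weight = 0.
  m = 1000 → c = 001110101, weight = 5.
  m = 0100 → c = 111101100, weight = 6.
  m = 1100 → c = 110011001, weight = 5.
  m = 0010 → c = 101110001, weight = 5.
  m = 1010 → c = 100000100, weight = 2.
  m = 0110 → c = 010011101, weight = 5.
  m = 1110 → c = 011101000, weight = 4.
  m = 0001 → c = 001000111, weight = 4.
  m = 1001 → c = 000110010, weight = 3.
  m = 0101 → c = 110101011, weight = 6.
  m = 1101 → c = 111011110, weight = 7.
  m = 0011 → c = 100110110, weight = 5.
  m = 1011 → c = 101000011, weight = 4.
  m = 0111 → c = 011011010, weight = 5.
  m = 1111 → c = 010101111, weight = 6.
Tally weights:
  weight 0: 1 codewords.
  weight 2: 1 codewords.
  weight 3: 1 codewords.
  weight 4: 3 codewords.
  weight 5: 6 codewords.
  weight 6: 3 codewords.
  weight 7: 1 codewords.
Minimum distance d = smallest w > 0 with A_w > 0 = 2.
Sanity: Σ A_w = 16 = 2^4 = 16 ✓.


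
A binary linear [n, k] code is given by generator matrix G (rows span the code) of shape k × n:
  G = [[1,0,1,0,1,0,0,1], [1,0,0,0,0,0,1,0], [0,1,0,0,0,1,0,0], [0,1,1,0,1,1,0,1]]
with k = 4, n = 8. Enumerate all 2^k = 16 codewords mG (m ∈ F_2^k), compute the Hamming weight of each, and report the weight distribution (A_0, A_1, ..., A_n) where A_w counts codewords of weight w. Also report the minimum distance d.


Weight distribution: A_0 = 1, A_1 = 2, A_2 = 2, A_3 = 3, A_4 = 3, A_5 = 2, A_6 = 2, A_7 = 1. Minimum distance d = 1.

Enumerate all 2^4 = 16 messages m ∈ F_2^4.
For each, compute codeword c = mG in F_2^8, then tally its weight.
  m = 0000 → c = 00000000, weight = 0.
  m = 1000 → c = 10101001, weight = 4.
  m = 0100 → c = 10000010, weight = 2.
  m = 1100 → c = 00101011, weight = 4.
  m = 0010 → c = 01000100, weight = 2.
  m = 1010 → c = 11101101, weight = 6.
  m = 0110 → c = 11000110, weight = 4.
  m = 1110 → c = 01101111, weight = 6.
  m = 0001 → c = 01101101, weight = 5.
  m = 1001 → c = 11000100, weight = 3.
  m = 0101 → c = 11101111, weight = 7.
  m = 1101 → c = 01000110, weight = 3.
  m = 0011 → c = 00101001, weight = 3.
  m = 1011 → c = 10000000, weight = 1.
  m = 0111 → c = 10101011, weight = 5.
  m = 1111 → c = 00000010, weight = 1.
Tally weights:
  weight 0: 1 codewords.
  weight 1: 2 codewords.
  weight 2: 2 codewords.
  weight 3: 3 codewords.
  weight 4: 3 codewords.
  weight 5: 2 codewords.
  weight 6: 2 codewords.
  weight 7: 1 codewords.
Minimum distance d = smallest w > 0 with A_w > 0 = 1.
Sanity: Σ A_w = 16 = 2^4 = 16 ✓.


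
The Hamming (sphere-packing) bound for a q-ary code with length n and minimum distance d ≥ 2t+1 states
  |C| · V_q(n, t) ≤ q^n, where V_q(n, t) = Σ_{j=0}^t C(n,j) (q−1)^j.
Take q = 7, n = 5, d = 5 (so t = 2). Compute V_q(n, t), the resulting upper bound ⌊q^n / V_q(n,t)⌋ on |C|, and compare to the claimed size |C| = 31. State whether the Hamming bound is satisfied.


V_q(n, t) = 391, q^n = 16807, Hamming bound = 42, |C| = 31 ≤ bound (satisfied).

Step 1: Compute V_q(n, t) = Σ_{j=0}^2 C(n, j) (q−1)^j.
  j = 0: C(5,0)·(6)^0 = 1·1 = 1.
  j = 1: C(5,1)·(6)^1 = 5·6 = 30.
  j = 2: C(5,2)·(6)^2 = 10·36 = 360.
  V_q(n, t) = 1 + 30 + 360 = 391.
Step 2: q^n = 7^5 = 16807.
Step 3: Hamming bound ⌊q^n / V_q(n,t)⌋ = ⌊16807/391⌋ = 42.
Step 4: Compare |C| = 31 to 42: satisfied.
The claimed |C| lies below the Hamming bound.


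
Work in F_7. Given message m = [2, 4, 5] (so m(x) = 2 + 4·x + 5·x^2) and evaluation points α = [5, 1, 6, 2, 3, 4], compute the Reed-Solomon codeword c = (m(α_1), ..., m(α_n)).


c = [0, 4, 3, 2, 3, 0]

Message polynomial: m(x) = 2 + 4·x + 5·x^2 (mod 7).
For each evaluation point α_i, compute m(α_i) mod 7:
  α_1 = 5: Horner steps 5 → 1 → 0, so m(5) = 0.
  α_2 = 1: Horner steps 5 → 2 → 4, so m(1) = 4.
  α_3 = 6: Horner steps 5 → 6 → 3, so m(6) = 3.
  α_4 = 2: Horner steps 5 → 0 → 2, so m(2) = 2.
  α_5 = 3: Horner steps 5 → 5 → 3, so m(3) = 3.
  α_6 = 4: Horner steps 5 → 3 → 0, so m(4) = 0.
Codeword c = [0, 4, 3, 2, 3, 0] ∈ F_7^6.


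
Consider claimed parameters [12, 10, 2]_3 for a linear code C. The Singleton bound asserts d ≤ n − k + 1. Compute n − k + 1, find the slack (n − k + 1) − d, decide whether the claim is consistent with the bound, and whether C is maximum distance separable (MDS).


Singleton RHS = n − k + 1 = 3, slack = 1, bound satisfied, not MDS.

Singleton bound: d ≤ n − k + 1.
Here n = 12, k = 10, so n − k + 1 = 3.
Given d = 2, check d ≤ 3: YES.
Slack = (n − k + 1) − d = 1.
The code is NOT MDS (slack = 1 > 0).
Description: the claimed parameters are [12, 10, 2]_3; such a code would be non-MDS.


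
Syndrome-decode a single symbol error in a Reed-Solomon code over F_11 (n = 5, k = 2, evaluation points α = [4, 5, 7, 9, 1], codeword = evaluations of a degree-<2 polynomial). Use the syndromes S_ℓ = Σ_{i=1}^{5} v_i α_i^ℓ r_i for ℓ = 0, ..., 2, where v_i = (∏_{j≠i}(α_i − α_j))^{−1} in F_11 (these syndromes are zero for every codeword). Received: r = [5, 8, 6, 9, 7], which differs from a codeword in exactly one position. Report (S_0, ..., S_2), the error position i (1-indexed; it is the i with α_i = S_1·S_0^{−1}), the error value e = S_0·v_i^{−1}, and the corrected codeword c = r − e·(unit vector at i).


S = (5, 2, 3), error at position 3, error magnitude e = 3, c = [5, 8, 3, 9, 7].

Step 1: column multipliers v_i = (∏_{j≠i}(α_i − α_j))^{−1} mod 11.
  i = 1 (α = 4): (4−5)(4−7)(4−9)(4−1) = (−1)·(−3)·(−5)·3 = −45 ≡ 10, so v_1 = 10^{−1} = 10 (mod 11).
  i = 2 (α = 5): (5−4)(5−7)(5−9)(5−1) = 1·(−2)·(−4)·4 = 32 ≡ 10, so v_2 = 10^{−1} = 10 (mod 11).
  i = 3 (α = 7): (7−4)(7−5)(7−9)(7−1) = 3·2·(−2)·6 = −72 ≡ 5, so v_3 = 5^{−1} = 9 (mod 11).
  i = 4 (α = 9): (9−4)(9−5)(9−7)(9−1) = 5·4·2·8 = 320 ≡ 1, so v_4 = 1^{−1} = 1 (mod 11).
  i = 5 (α = 1): (1−4)(1−5)(1−7)(1−9) = (−3)·(−4)·(−6)·(−8) = 576 ≡ 4, so v_5 = 4^{−1} = 3 (mod 11).
  v = [10, 10, 9, 1, 3].
Step 2: syndromes of r = [5, 8, 6, 9, 7] (all sums mod 11).
  S_0 = Σ v_i r_i = 10·5 + 10·8 + 9·6 + 1·9 + 3·7 = 214 ≡ 5.
  S_1 = Σ v_i α_i r_i = 10·4·5 + 10·5·8 + 9·7·6 + 1·9·9 + 3·1·7 = 1080 ≡ 2.
  α_i^2 mod 11 = [5, 3, 5, 4, 1].
  S_2 = Σ v_i α_i^2 r_i = 10·5·5 + 10·3·8 + 9·5·6 + 1·4·9 + 3·1·7 = 817 ≡ 3.
  S = (5, 2, 3) ≠ 0, so r is not a codeword (an error is present).
Step 3: locate the error. For a single error e at position i, S_ℓ = v_i·e·α_i^ℓ, so α_err = S_1/S_0.
  S_0^{−1} = 5^{−1} = 9 (mod 11), so α_err = 2·9 = 18 ≡ 7 = α_3. Error position i = 3.
  Consistency check: S_2/S_1 = 3·6 = 18 ≡ 7 = α_err ✓ (single-error assumption holds).
Step 4: error magnitude e = S_0/v_3 = S_0·∏_{j≠3}(α_3 − α_j) = 5·5 = 25 ≡ 3 (mod 11).
Step 5: correct position 3: c_3 = r_3 − e = 6 − 3 ≡ 3 (mod 11). Hence c = [5, 8, 3, 9, 7].
  Check: interpolating c through the α_i gives m(x) = 4 + 3·x (degree < 2) with m(α_i) = c_i for every i, so c is indeed a codeword.


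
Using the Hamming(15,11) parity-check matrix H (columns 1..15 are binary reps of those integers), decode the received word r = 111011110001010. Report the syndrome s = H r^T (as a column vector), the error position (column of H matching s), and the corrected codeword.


s = (1, 1, 1, 0)^T, error position = 14, corrected codeword c = 111011110001000

Compute s = H r^T mod 2 one row at a time:
  s_1 = 1 + 0 + 0 + 0 + 1 + 0 + 1 + 0 = 3 ≡ 1 (mod 2).
  s_2 = 0 + 1 + 1 + 1 + 1 + 0 + 1 + 0 = 5 ≡ 1 (mod 2).
  s_3 = 1 + 1 + 1 + 1 + 0 + 0 + 1 + 0 = 5 ≡ 1 (mod 2).
  s_4 = 1 + 1 + 1 + 1 + 0 + 0 + 0 + 0 = 4 ≡ 0 (mod 2).
s = (1, 1, 1, 0)^T — this equals column 14 of H (binary 1110), so error is at position 14.
Correct: flip bit 14 of r = 111011110001010 to get c = 111011110001000.


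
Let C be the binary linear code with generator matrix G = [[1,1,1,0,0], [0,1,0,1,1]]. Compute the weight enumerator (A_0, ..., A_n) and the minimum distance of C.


Weight distribution: A_0 = 1, A_3 = 2, A_4 = 1. Minimum distance d = 3.

Enumerate all 2^2 = 4 messages m ∈ F_2^2.
For each, compute codeword c = mG in F_2^5, then tally its weight.
  m = 00 → c = 00000, weight = 0.
  m = 10 → c = 11100, weight = 3.
  m = 01 → c = 01011, weight = 3.
  m = 11 → c = 10111, weight = 4.
Tally weights:
  weight 0: 1 codewords.
  weight 3: 2 codewords.
  weight 4: 1 codewords.
Minimum distance d = smallest w > 0 with A_w > 0 = 3.
Sanity: Σ A_w = 4 = 2^2 = 4 ✓.


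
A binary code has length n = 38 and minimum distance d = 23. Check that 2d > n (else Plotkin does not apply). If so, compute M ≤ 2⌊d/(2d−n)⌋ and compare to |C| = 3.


Plotkin bound M ≤ 4; given |C| = 3 ≤ bound (satisfied).

Check applicability: 2d = 46, n = 38.
2d − n = 8 > 0, so Plotkin applies.
Compute d/(2d−n) = 23/8 ≈ 2.8750.
⌊d/(2d−n)⌋ = 2.
Plotkin bound: M ≤ 2·2 = 4.
Given |C| = 3, check: satisfied.
This |C| is below the Plotkin bound.


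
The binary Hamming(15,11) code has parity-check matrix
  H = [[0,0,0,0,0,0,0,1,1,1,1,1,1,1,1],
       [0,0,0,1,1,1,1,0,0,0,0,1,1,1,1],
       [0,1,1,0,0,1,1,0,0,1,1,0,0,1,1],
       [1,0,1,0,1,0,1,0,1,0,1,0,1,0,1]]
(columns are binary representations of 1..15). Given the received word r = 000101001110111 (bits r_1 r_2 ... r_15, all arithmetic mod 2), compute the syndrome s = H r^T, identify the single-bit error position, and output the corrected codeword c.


s = (0, 1, 1, 0)^T, error position = 6, corrected codeword c = 000100001110111

Compute s = H r^T mod 2 one row at a time:
  s_1 = 0 + 1 + 1 + 1 + 0 + 1 + 1 + 1 = 6 ≡ 0 (mod 2).
  s_2 = 1 + 0 + 1 + 0 + 0 + 1 + 1 + 1 = 5 ≡ 1 (mod 2).
  s_3 = 0 + 0 + 1 + 0 + 1 + 1 + 1 + 1 = 5 ≡ 1 (mod 2).
  s_4 = 0 + 0 + 0 + 0 + 1 + 1 + 1 + 1 = 4 ≡ 0 (mod 2).
s = (0, 1, 1, 0)^T — this equals column 6 of H (binary 0110), so error is at position 6.
Correct: flip bit 6 of r = 000101001110111 to get c = 000100001110111.
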